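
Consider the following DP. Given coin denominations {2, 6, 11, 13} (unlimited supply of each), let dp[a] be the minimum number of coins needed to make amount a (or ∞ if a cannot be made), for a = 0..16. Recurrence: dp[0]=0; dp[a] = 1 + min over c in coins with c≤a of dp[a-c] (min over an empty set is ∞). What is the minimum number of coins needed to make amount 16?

4

 a  0  1  2  3  4  5  6  7  8  9 10 11 12 13 14 15 16
dp  0  -  1  -  2  -  1  -  2  -  3  1  2  1  3  2  4
(- denotes ∞ / unreachable)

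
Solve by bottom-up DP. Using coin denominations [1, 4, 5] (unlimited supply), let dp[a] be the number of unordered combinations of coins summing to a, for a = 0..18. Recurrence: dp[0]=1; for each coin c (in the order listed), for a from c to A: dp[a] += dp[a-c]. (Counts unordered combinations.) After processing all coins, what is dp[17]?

after  coin     0     1     2     3     4     5     6     7     8     9    10    11    12    13    14    15    16    17    18
          1     1     1     1     1     1     1     1     1     1     1     1     1     1     1     1     1     1     1     1
          4     1     1     1     1     2     2     2     2     3     3     3     3     4     4     4     4     5     5     5
          5     1     1     1     1     2     3     3     3     4     5     6     6     7     8     9    10    11    12    13

12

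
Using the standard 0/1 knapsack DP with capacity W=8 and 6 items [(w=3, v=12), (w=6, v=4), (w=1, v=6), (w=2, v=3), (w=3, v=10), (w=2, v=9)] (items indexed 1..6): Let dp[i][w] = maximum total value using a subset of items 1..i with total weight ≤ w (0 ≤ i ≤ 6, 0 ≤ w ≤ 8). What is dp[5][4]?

18

i\w   0   1   2   3   4   5   6   7   8
  0   0   0   0   0   0   0   0   0   0
  1   0   0   0  12  12  12  12  12  12
  2   0   0   0  12  12  12  12  12  12
  3   0   6   6  12  18  18  18  18  18
  4   0   6   6  12  18  18  21  21  21
  5   0   6   6  12  18  18  22  28  28
  6   0   6   9  15  18  21  27  28  31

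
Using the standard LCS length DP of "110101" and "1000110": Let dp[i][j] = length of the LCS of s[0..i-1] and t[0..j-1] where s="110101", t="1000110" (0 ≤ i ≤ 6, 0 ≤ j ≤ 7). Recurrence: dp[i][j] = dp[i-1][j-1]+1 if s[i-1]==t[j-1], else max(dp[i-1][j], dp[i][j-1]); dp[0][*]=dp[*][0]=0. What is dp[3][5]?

2

   ''  1  0  0  0  1  1  0
''  0  0  0  0  0  0  0  0
 1  0  1  1  1  1  1  1  1
 1  0  1  1  1  1  2  2  2
 0  0  1  2  2  2  2  2  3
 1  0  1  2  2  2  3  3  3
 0  0  1  2  3  3  3  3  4
 1  0  1  2  3  3  4  4  4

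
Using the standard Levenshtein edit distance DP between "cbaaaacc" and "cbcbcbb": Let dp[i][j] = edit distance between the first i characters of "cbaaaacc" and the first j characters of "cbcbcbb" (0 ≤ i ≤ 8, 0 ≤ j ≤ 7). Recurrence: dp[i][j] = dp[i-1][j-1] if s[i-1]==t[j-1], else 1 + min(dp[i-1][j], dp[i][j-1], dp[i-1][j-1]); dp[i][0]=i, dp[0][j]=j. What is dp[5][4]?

   ''  c  b  c  b  c  b  b
''  0  1  2  3  4  5  6  7
 c  1  0  1  2  3  4  5  6
 b  2  1  0  1  2  3  4  5
 a  3  2  1  1  2  3  4  5
 a  4  3  2  2  2  3  4  5
 a  5  4  3  3  3  3  4  5
 a  6  5  4  4  4  4  4  5
 c  7  6  5  4  5  4  5  5
 c  8  7  6  5  5  5  5  6

3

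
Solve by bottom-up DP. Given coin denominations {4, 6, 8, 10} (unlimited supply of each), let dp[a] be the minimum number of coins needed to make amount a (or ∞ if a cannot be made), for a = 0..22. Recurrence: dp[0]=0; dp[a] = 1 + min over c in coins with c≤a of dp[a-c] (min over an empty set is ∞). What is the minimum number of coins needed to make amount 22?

3

 a  0  1  2  3  4  5  6  7  8  9 10 11 12 13 14 15 16 17 18 19 20 21 22
dp  0  -  -  -  1  -  1  -  1  -  1  -  2  -  2  -  2  -  2  -  2  -  3
(- denotes ∞ / unreachable)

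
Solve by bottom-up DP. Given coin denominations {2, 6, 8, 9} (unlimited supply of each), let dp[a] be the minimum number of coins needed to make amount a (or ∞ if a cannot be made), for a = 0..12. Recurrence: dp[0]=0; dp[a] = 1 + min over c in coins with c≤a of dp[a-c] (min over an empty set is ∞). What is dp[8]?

1

 a  0  1  2  3  4  5  6  7  8  9 10 11 12
dp  0  -  1  -  2  -  1  -  1  1  2  2  2
(- denotes ∞ / unreachable)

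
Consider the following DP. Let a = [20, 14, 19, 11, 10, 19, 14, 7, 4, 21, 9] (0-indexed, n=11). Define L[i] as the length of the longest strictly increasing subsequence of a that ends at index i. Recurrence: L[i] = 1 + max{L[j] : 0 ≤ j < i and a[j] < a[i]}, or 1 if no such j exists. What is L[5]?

   i    0    1    2    3    4    5    6    7    8    9   10
a[i]   20   14   19   11   10   19   14    7    4   21    9
L[i]    1    1    2    1    1    2    2    1    1    3    2

2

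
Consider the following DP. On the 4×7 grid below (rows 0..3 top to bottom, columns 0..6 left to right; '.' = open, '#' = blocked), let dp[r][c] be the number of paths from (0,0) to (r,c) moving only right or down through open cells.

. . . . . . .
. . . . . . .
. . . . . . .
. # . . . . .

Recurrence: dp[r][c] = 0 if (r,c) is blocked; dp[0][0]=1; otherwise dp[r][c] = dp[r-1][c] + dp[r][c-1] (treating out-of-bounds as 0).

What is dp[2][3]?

10

r\c   0   1   2   3   4   5   6
  0   1   1   1   1   1   1   1
  1   1   2   3   4   5   6   7
  2   1   3   6  10  15  21  28
  3   1   0   6  16  31  52  80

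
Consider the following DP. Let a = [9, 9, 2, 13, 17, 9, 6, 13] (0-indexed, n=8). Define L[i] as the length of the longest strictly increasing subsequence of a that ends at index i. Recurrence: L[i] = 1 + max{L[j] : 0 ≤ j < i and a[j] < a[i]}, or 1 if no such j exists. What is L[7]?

   i    0    1    2    3    4    5    6    7
a[i]    9    9    2   13   17    9    6   13
L[i]    1    1    1    2    3    2    2    3

3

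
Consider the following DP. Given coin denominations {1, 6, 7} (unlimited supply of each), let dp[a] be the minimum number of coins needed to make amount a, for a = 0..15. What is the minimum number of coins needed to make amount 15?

3

 a  0  1  2  3  4  5  6  7  8  9 10 11 12 13 14 15
dp  0  1  2  3  4  5  1  1  2  3  4  5  2  2  2  3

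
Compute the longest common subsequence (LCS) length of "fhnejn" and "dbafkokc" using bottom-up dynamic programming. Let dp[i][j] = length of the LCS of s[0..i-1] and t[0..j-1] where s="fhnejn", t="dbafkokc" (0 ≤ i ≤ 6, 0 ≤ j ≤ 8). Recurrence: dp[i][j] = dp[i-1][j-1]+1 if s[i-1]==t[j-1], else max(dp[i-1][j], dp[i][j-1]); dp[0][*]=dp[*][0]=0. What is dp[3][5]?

   ''  d  b  a  f  k  o  k  c
''  0  0  0  0  0  0  0  0  0
 f  0  0  0  0  1  1  1  1  1
 h  0  0  0  0  1  1  1  1  1
 n  0  0  0  0  1  1  1  1  1
 e  0  0  0  0  1  1  1  1  1
 j  0  0  0  0  1  1  1  1  1
 n  0  0  0  0  1  1  1  1  1

1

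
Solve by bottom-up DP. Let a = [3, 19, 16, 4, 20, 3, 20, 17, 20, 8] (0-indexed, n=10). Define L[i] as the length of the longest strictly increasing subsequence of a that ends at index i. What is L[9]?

3

   i    0    1    2    3    4    5    6    7    8    9
a[i]    3   19   16    4   20    3   20   17   20    8
L[i]    1    2    2    2    3    1    3    3    4    3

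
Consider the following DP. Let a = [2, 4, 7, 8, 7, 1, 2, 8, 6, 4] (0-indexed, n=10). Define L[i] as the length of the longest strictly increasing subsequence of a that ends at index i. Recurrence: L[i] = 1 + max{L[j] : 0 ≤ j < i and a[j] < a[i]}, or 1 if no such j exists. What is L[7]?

4

   i    0    1    2    3    4    5    6    7    8    9
a[i]    2    4    7    8    7    1    2    8    6    4
L[i]    1    2    3    4    3    1    2    4    3    3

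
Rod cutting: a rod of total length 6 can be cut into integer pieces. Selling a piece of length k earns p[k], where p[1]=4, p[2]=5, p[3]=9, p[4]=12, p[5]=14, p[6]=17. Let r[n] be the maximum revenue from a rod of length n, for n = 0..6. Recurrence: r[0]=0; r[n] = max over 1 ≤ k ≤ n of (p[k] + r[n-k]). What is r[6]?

   n    0    1    2    3    4    5    6
r[n]    0    4    8   12   16   20   24

24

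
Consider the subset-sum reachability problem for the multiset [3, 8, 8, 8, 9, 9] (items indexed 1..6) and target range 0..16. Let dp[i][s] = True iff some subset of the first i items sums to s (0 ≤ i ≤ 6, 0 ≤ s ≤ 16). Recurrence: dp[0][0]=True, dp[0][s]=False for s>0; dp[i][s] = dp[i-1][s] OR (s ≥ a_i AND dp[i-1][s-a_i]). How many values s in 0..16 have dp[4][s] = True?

5

i\s   0   1   2   3   4   5   6   7   8   9  10  11  12  13  14  15  16
  0   T   F   F   F   F   F   F   F   F   F   F   F   F   F   F   F   F
  1   T   F   F   T   F   F   F   F   F   F   F   F   F   F   F   F   F
  2   T   F   F   T   F   F   F   F   T   F   F   T   F   F   F   F   F
  3   T   F   F   T   F   F   F   F   T   F   F   T   F   F   F   F   T
  4   T   F   F   T   F   F   F   F   T   F   F   T   F   F   F   F   T
  5   T   F   F   T   F   F   F   F   T   T   F   T   T   F   F   F   T
  6   T   F   F   T   F   F   F   F   T   T   F   T   T   F   F   F   T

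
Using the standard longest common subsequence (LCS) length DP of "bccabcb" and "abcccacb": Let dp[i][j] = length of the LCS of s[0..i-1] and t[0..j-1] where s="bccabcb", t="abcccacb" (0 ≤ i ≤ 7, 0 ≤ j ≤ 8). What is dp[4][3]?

2

   ''  a  b  c  c  c  a  c  b
''  0  0  0  0  0  0  0  0  0
 b  0  0  1  1  1  1  1  1  1
 c  0  0  1  2  2  2  2  2  2
 c  0  0  1  2  3  3  3  3  3
 a  0  1  1  2  3  3  4  4  4
 b  0  1  2  2  3  3  4  4  5
 c  0  1  2  3  3  4  4  5  5
 b  0  1  2  3  3  4  4  5  6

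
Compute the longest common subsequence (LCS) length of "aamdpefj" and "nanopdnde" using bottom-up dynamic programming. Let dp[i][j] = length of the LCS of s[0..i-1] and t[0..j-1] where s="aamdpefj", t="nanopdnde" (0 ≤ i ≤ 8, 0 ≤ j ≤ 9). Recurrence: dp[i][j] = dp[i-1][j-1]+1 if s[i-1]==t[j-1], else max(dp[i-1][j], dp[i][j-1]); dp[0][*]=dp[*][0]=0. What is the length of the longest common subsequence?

   ''  n  a  n  o  p  d  n  d  e
''  0  0  0  0  0  0  0  0  0  0
 a  0  0  1  1  1  1  1  1  1  1
 a  0  0  1  1  1  1  1  1  1  1
 m  0  0  1  1  1  1  1  1  1  1
 d  0  0  1  1  1  1  2  2  2  2
 p  0  0  1  1  1  2  2  2  2  2
 e  0  0  1  1  1  2  2  2  2  3
 f  0  0  1  1  1  2  2  2  2  3
 j  0  0  1  1  1  2  2  2  2  3

3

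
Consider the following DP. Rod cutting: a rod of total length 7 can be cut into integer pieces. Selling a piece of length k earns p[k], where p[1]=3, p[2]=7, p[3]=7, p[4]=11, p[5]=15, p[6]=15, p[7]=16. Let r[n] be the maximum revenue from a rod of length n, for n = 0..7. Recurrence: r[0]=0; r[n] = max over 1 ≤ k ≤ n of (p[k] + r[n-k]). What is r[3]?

10

   n    0    1    2    3    4    5    6    7
r[n]    0    3    7   10   14   17   21   24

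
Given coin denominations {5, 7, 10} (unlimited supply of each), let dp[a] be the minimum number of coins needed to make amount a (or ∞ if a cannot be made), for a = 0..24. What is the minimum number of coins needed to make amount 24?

 a  0  1  2  3  4  5  6  7  8  9 10 11 12 13 14 15 16 17 18 19 20 21 22 23 24
dp  0  -  -  -  -  1  -  1  -  -  1  -  2  -  2  2  -  2  -  3  2  3  3  -  3
(- denotes ∞ / unreachable)

3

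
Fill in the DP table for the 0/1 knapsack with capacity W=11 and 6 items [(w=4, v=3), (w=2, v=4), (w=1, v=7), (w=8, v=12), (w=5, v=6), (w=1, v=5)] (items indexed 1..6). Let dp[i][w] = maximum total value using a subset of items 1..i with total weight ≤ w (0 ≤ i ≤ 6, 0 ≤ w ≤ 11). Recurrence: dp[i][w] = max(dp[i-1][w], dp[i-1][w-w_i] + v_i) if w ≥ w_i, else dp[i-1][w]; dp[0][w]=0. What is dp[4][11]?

i\w   0   1   2   3   4   5   6   7   8   9  10  11
  0   0   0   0   0   0   0   0   0   0   0   0   0
  1   0   0   0   0   3   3   3   3   3   3   3   3
  2   0   0   4   4   4   4   7   7   7   7   7   7
  3   0   7   7  11  11  11  11  14  14  14  14  14
  4   0   7   7  11  11  11  11  14  14  19  19  23
  5   0   7   7  11  11  11  13  14  17  19  19  23
  6   0   7  12  12  16  16  16  18  19  22  24  24

23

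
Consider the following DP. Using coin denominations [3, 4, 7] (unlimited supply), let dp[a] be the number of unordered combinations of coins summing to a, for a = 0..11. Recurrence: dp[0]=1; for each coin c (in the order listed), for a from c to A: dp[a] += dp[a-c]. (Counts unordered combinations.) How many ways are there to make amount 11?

after  coin     0     1     2     3     4     5     6     7     8     9    10    11
          3     1     0     0     1     0     0     1     0     0     1     0     0
          4     1     0     0     1     1     0     1     1     1     1     1     1
          7     1     0     0     1     1     0     1     2     1     1     2     2

2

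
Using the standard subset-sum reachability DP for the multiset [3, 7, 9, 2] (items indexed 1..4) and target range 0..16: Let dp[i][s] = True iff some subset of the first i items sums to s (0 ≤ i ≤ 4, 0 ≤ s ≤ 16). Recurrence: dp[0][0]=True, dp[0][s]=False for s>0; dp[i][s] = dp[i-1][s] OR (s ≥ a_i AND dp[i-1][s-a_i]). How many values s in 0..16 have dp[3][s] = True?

7

i\s   0   1   2   3   4   5   6   7   8   9  10  11  12  13  14  15  16
  0   T   F   F   F   F   F   F   F   F   F   F   F   F   F   F   F   F
  1   T   F   F   T   F   F   F   F   F   F   F   F   F   F   F   F   F
  2   T   F   F   T   F   F   F   T   F   F   T   F   F   F   F   F   F
  3   T   F   F   T   F   F   F   T   F   T   T   F   T   F   F   F   T
  4   T   F   T   T   F   T   F   T   F   T   T   T   T   F   T   F   T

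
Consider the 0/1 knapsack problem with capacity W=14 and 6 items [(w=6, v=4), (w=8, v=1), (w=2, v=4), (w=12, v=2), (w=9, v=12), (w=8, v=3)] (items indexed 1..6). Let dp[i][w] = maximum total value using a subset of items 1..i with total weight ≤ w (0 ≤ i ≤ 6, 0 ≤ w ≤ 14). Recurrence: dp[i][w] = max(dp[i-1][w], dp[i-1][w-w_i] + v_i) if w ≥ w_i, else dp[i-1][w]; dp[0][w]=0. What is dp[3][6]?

4

i\w   0   1   2   3   4   5   6   7   8   9  10  11  12  13  14
  0   0   0   0   0   0   0   0   0   0   0   0   0   0   0   0
  1   0   0   0   0   0   0   4   4   4   4   4   4   4   4   4
  2   0   0   0   0   0   0   4   4   4   4   4   4   4   4   5
  3   0   0   4   4   4   4   4   4   8   8   8   8   8   8   8
  4   0   0   4   4   4   4   4   4   8   8   8   8   8   8   8
  5   0   0   4   4   4   4   4   4   8  12  12  16  16  16  16
  6   0   0   4   4   4   4   4   4   8  12  12  16  16  16  16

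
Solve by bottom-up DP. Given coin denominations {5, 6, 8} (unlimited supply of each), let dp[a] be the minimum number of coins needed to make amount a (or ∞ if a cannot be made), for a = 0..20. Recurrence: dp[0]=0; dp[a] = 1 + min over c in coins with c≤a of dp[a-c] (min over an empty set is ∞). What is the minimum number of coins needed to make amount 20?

 a  0  1  2  3  4  5  6  7  8  9 10 11 12 13 14 15 16 17 18 19 20
dp  0  -  -  -  -  1  1  -  1  -  2  2  2  2  2  3  2  3  3  3  3
(- denotes ∞ / unreachable)

3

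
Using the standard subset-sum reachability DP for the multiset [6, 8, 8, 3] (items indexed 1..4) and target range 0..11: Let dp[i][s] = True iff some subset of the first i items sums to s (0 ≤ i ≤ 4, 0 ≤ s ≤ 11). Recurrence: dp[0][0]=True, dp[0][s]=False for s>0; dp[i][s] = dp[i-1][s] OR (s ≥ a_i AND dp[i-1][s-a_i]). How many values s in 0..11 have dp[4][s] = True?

i\s   0   1   2   3   4   5   6   7   8   9  10  11
  0   T   F   F   F   F   F   F   F   F   F   F   F
  1   T   F   F   F   F   F   T   F   F   F   F   F
  2   T   F   F   F   F   F   T   F   T   F   F   F
  3   T   F   F   F   F   F   T   F   T   F   F   F
  4   T   F   F   T   F   F   T   F   T   T   F   T

6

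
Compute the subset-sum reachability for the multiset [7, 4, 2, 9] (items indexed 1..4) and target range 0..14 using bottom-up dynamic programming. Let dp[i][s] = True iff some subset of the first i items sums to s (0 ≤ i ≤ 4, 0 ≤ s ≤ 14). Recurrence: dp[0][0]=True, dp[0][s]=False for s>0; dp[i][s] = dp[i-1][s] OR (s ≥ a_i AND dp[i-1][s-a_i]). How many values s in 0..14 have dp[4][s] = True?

8

i\s   0   1   2   3   4   5   6   7   8   9  10  11  12  13  14
  0   T   F   F   F   F   F   F   F   F   F   F   F   F   F   F
  1   T   F   F   F   F   F   F   T   F   F   F   F   F   F   F
  2   T   F   F   F   T   F   F   T   F   F   F   T   F   F   F
  3   T   F   T   F   T   F   T   T   F   T   F   T   F   T   F
  4   T   F   T   F   T   F   T   T   F   T   F   T   F   T   F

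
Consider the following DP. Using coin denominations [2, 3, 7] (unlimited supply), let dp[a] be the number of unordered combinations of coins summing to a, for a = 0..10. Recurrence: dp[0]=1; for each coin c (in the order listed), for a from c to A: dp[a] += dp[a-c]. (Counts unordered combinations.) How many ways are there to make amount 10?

3

after  coin     0     1     2     3     4     5     6     7     8     9    10
          2     1     0     1     0     1     0     1     0     1     0     1
          3     1     0     1     1     1     1     2     1     2     2     2
          7     1     0     1     1     1     1     2     2     2     3     3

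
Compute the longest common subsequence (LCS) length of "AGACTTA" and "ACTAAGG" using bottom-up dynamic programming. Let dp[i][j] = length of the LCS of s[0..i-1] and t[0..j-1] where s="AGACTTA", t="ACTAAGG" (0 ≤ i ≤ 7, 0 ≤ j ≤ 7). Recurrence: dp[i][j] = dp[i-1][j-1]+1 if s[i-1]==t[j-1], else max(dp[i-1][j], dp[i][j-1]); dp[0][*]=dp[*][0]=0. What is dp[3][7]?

   ''  A  C  T  A  A  G  G
''  0  0  0  0  0  0  0  0
 A  0  1  1  1  1  1  1  1
 G  0  1  1  1  1  1  2  2
 A  0  1  1  1  2  2  2  2
 C  0  1  2  2  2  2  2  2
 T  0  1  2  3  3  3  3  3
 T  0  1  2  3  3  3  3  3
 A  0  1  2  3  4  4  4  4

2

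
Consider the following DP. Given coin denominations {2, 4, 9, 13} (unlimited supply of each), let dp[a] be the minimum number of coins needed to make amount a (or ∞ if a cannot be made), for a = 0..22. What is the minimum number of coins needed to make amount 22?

 a  0  1  2  3  4  5  6  7  8  9 10 11 12 13 14 15 16 17 18 19 20 21 22
dp  0  -  1  -  1  -  2  -  2  1  3  2  3  1  4  2  4  2  2  3  3  3  2
(- denotes ∞ / unreachable)

2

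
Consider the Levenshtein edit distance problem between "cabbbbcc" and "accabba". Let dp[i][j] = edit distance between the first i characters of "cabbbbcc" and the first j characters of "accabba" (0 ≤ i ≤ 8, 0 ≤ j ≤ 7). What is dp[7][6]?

   ''  a  c  c  a  b  b  a
''  0  1  2  3  4  5  6  7
 c  1  1  1  2  3  4  5  6
 a  2  1  2  2  2  3  4  5
 b  3  2  2  3  3  2  3  4
 b  4  3  3  3  4  3  2  3
 b  5  4  4  4  4  4  3  3
 b  6  5  5  5  5  4  4  4
 c  7  6  5  5  6  5  5  5
 c  8  7  6  5  6  6  6  6

5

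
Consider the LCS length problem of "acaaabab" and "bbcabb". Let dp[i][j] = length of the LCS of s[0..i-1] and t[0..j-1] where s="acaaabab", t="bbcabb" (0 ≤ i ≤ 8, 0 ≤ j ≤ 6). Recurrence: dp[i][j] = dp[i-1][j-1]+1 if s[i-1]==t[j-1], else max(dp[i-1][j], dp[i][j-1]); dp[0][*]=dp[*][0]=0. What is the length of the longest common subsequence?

   ''  b  b  c  a  b  b
''  0  0  0  0  0  0  0
 a  0  0  0  0  1  1  1
 c  0  0  0  1  1  1  1
 a  0  0  0  1  2  2  2
 a  0  0  0  1  2  2  2
 a  0  0  0  1  2  2  2
 b  0  1  1  1  2  3  3
 a  0  1  1  1  2  3  3
 b  0  1  2  2  2  3  4

4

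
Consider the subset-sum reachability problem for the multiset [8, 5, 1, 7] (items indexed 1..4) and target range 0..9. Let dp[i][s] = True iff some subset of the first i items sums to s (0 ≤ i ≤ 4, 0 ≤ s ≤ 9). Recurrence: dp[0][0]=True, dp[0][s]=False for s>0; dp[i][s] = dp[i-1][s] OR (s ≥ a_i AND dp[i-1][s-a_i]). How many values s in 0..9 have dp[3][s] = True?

i\s   0   1   2   3   4   5   6   7   8   9
  0   T   F   F   F   F   F   F   F   F   F
  1   T   F   F   F   F   F   F   F   T   F
  2   T   F   F   F   F   T   F   F   T   F
  3   T   T   F   F   F   T   T   F   T   T
  4   T   T   F   F   F   T   T   T   T   T

6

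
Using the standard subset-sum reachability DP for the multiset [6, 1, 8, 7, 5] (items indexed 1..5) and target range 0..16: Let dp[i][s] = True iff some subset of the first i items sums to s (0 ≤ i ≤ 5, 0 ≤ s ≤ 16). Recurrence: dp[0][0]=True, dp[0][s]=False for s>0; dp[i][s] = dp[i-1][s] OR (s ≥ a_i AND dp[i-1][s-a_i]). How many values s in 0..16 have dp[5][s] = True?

13

i\s   0   1   2   3   4   5   6   7   8   9  10  11  12  13  14  15  16
  0   T   F   F   F   F   F   F   F   F   F   F   F   F   F   F   F   F
  1   T   F   F   F   F   F   T   F   F   F   F   F   F   F   F   F   F
  2   T   T   F   F   F   F   T   T   F   F   F   F   F   F   F   F   F
  3   T   T   F   F   F   F   T   T   T   T   F   F   F   F   T   T   F
  4   T   T   F   F   F   F   T   T   T   T   F   F   F   T   T   T   T
  5   T   T   F   F   F   T   T   T   T   T   F   T   T   T   T   T   T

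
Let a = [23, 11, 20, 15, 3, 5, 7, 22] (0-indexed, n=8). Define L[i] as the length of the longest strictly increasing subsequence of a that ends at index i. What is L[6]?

   i    0    1    2    3    4    5    6    7
a[i]   23   11   20   15    3    5    7   22
L[i]    1    1    2    2    1    2    3    4

3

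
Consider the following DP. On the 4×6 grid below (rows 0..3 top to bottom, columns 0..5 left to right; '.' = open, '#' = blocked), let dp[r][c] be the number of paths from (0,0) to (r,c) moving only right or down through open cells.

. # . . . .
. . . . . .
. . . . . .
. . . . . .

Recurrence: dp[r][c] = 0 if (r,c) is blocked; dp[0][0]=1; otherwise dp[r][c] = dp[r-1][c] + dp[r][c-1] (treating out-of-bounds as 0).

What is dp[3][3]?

r\c   0   1   2   3   4   5
  0   1   0   0   0   0   0
  1   1   1   1   1   1   1
  2   1   2   3   4   5   6
  3   1   3   6  10  15  21

10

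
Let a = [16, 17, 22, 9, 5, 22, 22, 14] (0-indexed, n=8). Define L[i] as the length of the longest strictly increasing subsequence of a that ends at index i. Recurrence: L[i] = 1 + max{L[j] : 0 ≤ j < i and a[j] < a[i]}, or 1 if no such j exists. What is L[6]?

3

   i    0    1    2    3    4    5    6    7
a[i]   16   17   22    9    5   22   22   14
L[i]    1    2    3    1    1    3    3    2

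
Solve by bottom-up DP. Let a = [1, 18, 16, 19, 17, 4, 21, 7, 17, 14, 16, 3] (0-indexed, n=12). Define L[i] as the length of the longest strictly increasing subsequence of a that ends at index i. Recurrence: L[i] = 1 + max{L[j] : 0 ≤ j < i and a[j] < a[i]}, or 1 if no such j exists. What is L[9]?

   i    0    1    2    3    4    5    6    7    8    9   10   11
a[i]    1   18   16   19   17    4   21    7   17   14   16    3
L[i]    1    2    2    3    3    2    4    3    4    4    5    2

4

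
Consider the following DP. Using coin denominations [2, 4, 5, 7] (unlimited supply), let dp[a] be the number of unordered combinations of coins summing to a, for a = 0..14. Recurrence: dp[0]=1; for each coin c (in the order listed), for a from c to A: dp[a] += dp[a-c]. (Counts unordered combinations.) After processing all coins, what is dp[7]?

after  coin     0     1     2     3     4     5     6     7     8     9    10    11    12    13    14
          2     1     0     1     0     1     0     1     0     1     0     1     0     1     0     1
          4     1     0     1     0     2     0     2     0     3     0     3     0     4     0     4
          5     1     0     1     0     2     1     2     1     3     2     4     2     5     3     6
          7     1     0     1     0     2     1     2     2     3     3     4     4     6     5     8

2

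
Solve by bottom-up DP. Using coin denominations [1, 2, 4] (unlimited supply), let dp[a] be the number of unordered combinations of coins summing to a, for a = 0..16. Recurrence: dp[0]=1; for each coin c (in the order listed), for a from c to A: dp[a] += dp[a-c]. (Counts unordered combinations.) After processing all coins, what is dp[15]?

after  coin     0     1     2     3     4     5     6     7     8     9    10    11    12    13    14    15    16
          1     1     1     1     1     1     1     1     1     1     1     1     1     1     1     1     1     1
          2     1     1     2     2     3     3     4     4     5     5     6     6     7     7     8     8     9
          4     1     1     2     2     4     4     6     6     9     9    12    12    16    16    20    20    25

20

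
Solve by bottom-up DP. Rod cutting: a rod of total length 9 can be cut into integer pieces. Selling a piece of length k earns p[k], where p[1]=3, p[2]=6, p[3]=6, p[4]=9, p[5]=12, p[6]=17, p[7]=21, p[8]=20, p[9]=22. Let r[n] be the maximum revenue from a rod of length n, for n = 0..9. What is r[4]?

12

   n    0    1    2    3    4    5    6    7    8    9
r[n]    0    3    6    9   12   15   18   21   24   27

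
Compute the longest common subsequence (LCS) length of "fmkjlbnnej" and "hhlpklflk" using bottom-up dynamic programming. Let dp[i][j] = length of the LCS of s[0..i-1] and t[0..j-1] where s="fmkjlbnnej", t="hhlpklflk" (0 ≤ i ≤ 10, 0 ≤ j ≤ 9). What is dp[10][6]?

2

   ''  h  h  l  p  k  l  f  l  k
''  0  0  0  0  0  0  0  0  0  0
 f  0  0  0  0  0  0  0  1  1  1
 m  0  0  0  0  0  0  0  1  1  1
 k  0  0  0  0  0  1  1  1  1  2
 j  0  0  0  0  0  1  1  1  1  2
 l  0  0  0  1  1  1  2  2  2  2
 b  0  0  0  1  1  1  2  2  2  2
 n  0  0  0  1  1  1  2  2  2  2
 n  0  0  0  1  1  1  2  2  2  2
 e  0  0  0  1  1  1  2  2  2  2
 j  0  0  0  1  1  1  2  2  2  2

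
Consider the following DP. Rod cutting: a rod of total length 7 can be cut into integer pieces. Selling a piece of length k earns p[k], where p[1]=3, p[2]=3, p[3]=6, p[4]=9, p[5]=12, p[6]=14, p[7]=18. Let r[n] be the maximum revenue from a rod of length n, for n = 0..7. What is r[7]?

21

   n    0    1    2    3    4    5    6    7
r[n]    0    3    6    9   12   15   18   21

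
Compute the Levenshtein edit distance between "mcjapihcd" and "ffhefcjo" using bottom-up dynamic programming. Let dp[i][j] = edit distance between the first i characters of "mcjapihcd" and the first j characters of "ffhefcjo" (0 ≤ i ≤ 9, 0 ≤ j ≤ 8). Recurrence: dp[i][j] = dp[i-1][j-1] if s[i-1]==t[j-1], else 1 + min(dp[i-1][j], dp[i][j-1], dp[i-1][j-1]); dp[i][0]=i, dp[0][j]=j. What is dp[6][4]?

   ''  f  f  h  e  f  c  j  o
''  0  1  2  3  4  5  6  7  8
 m  1  1  2  3  4  5  6  7  8
 c  2  2  2  3  4  5  5  6  7
 j  3  3  3  3  4  5  6  5  6
 a  4  4  4  4  4  5  6  6  6
 p  5  5  5  5  5  5  6  7  7
 i  6  6  6  6  6  6  6  7  8
 h  7  7  7  6  7  7  7  7  8
 c  8  8  8  7  7  8  7  8  8
 d  9  9  9  8  8  8  8  8  9

6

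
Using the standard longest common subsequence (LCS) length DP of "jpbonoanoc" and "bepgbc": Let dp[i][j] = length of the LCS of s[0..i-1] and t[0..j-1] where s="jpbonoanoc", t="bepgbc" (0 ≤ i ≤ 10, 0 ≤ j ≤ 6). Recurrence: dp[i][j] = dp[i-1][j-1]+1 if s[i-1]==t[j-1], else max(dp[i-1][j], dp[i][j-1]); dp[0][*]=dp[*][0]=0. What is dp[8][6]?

   ''  b  e  p  g  b  c
''  0  0  0  0  0  0  0
 j  0  0  0  0  0  0  0
 p  0  0  0  1  1  1  1
 b  0  1  1  1  1  2  2
 o  0  1  1  1  1  2  2
 n  0  1  1  1  1  2  2
 o  0  1  1  1  1  2  2
 a  0  1  1  1  1  2  2
 n  0  1  1  1  1  2  2
 o  0  1  1  1  1  2  2
 c  0  1  1  1  1  2  3

2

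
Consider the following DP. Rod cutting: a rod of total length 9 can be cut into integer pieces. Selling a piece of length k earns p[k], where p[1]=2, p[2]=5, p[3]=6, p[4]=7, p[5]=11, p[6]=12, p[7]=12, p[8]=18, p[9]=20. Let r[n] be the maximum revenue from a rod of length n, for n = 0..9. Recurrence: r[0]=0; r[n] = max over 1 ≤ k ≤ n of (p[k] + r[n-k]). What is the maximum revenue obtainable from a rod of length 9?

   n    0    1    2    3    4    5    6    7    8    9
r[n]    0    2    5    7   10   12   15   17   20   22

22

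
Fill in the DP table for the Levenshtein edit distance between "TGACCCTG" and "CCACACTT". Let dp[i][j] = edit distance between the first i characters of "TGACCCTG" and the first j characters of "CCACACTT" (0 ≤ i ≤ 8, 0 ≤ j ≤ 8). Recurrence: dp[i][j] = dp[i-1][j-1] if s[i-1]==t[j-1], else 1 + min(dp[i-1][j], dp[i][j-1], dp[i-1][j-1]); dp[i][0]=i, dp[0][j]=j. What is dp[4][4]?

   ''  C  C  A  C  A  C  T  T
''  0  1  2  3  4  5  6  7  8
 T  1  1  2  3  4  5  6  6  7
 G  2  2  2  3  4  5  6  7  7
 A  3  3  3  2  3  4  5  6  7
 C  4  3  3  3  2  3  4  5  6
 C  5  4  3  4  3  3  3  4  5
 C  6  5  4  4  4  4  3  4  5
 T  7  6  5  5  5  5  4  3  4
 G  8  7  6  6  6  6  5  4  4

2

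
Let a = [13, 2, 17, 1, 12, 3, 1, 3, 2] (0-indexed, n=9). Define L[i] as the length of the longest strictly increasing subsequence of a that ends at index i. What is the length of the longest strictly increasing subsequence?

2

   i    0    1    2    3    4    5    6    7    8
a[i]   13    2   17    1   12    3    1    3    2
L[i]    1    1    2    1    2    2    1    2    2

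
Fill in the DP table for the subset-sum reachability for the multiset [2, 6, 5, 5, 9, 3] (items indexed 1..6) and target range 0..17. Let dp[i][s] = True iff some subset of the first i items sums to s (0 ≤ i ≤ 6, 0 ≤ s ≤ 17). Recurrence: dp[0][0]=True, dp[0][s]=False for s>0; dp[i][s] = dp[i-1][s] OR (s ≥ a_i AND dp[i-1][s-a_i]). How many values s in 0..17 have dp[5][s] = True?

15

i\s   0   1   2   3   4   5   6   7   8   9  10  11  12  13  14  15  16  17
  0   T   F   F   F   F   F   F   F   F   F   F   F   F   F   F   F   F   F
  1   T   F   T   F   F   F   F   F   F   F   F   F   F   F   F   F   F   F
  2   T   F   T   F   F   F   T   F   T   F   F   F   F   F   F   F   F   F
  3   T   F   T   F   F   T   T   T   T   F   F   T   F   T   F   F   F   F
  4   T   F   T   F   F   T   T   T   T   F   T   T   T   T   F   F   T   F
  5   T   F   T   F   F   T   T   T   T   T   T   T   T   T   T   T   T   T
  6   T   F   T   T   F   T   T   T   T   T   T   T   T   T   T   T   T   T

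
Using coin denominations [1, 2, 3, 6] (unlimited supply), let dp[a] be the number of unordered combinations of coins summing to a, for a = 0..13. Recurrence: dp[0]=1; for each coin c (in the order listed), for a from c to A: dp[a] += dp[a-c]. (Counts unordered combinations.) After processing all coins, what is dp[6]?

8

after  coin     0     1     2     3     4     5     6     7     8     9    10    11    12    13
          1     1     1     1     1     1     1     1     1     1     1     1     1     1     1
          2     1     1     2     2     3     3     4     4     5     5     6     6     7     7
          3     1     1     2     3     4     5     7     8    10    12    14    16    19    21
          6     1     1     2     3     4     5     8     9    12    15    18    21    27    30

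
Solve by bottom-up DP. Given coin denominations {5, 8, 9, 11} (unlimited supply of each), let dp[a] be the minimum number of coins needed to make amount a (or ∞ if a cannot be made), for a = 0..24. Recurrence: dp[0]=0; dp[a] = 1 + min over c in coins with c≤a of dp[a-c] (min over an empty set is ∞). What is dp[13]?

2

 a  0  1  2  3  4  5  6  7  8  9 10 11 12 13 14 15 16 17 18 19 20 21 22 23 24
dp  0  -  -  -  -  1  -  -  1  1  2  1  -  2  2  3  2  2  2  2  2  3  2  3  3
(- denotes ∞ / unreachable)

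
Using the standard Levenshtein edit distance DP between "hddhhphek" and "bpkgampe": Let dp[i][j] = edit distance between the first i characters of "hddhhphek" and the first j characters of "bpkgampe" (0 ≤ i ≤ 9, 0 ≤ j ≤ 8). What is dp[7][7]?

   ''  b  p  k  g  a  m  p  e
''  0  1  2  3  4  5  6  7  8
 h  1  1  2  3  4  5  6  7  8
 d  2  2  2  3  4  5  6  7  8
 d  3  3  3  3  4  5  6  7  8
 h  4  4  4  4  4  5  6  7  8
 h  5  5  5  5  5  5  6  7  8
 p  6  6  5  6  6  6  6  6  7
 h  7  7  6  6  7  7  7  7  7
 e  8  8  7  7  7  8  8  8  7
 k  9  9  8  7  8  8  9  9  8

7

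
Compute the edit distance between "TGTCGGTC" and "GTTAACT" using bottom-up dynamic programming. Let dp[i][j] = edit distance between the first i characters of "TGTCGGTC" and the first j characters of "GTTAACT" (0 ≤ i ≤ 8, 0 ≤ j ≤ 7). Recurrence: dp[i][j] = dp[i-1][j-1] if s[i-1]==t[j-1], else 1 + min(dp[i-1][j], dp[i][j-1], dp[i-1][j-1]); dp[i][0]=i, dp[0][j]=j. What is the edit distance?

6

   ''  G  T  T  A  A  C  T
''  0  1  2  3  4  5  6  7
 T  1  1  1  2  3  4  5  6
 G  2  1  2  2  3  4  5  6
 T  3  2  1  2  3  4  5  5
 C  4  3  2  2  3  4  4  5
 G  5  4  3  3  3  4  5  5
 G  6  5  4  4  4  4  5  6
 T  7  6  5  4  5  5  5  5
 C  8  7  6  5  5  6  5  6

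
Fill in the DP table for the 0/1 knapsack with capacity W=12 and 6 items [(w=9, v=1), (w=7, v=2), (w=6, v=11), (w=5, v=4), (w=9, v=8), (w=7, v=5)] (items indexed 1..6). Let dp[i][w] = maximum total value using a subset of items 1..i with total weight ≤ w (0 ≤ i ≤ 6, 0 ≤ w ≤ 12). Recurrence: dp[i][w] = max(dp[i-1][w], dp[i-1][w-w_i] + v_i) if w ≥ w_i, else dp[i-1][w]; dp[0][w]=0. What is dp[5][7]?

11

i\w   0   1   2   3   4   5   6   7   8   9  10  11  12
  0   0   0   0   0   0   0   0   0   0   0   0   0   0
  1   0   0   0   0   0   0   0   0   0   1   1   1   1
  2   0   0   0   0   0   0   0   2   2   2   2   2   2
  3   0   0   0   0   0   0  11  11  11  11  11  11  11
  4   0   0   0   0   0   4  11  11  11  11  11  15  15
  5   0   0   0   0   0   4  11  11  11  11  11  15  15
  6   0   0   0   0   0   4  11  11  11  11  11  15  15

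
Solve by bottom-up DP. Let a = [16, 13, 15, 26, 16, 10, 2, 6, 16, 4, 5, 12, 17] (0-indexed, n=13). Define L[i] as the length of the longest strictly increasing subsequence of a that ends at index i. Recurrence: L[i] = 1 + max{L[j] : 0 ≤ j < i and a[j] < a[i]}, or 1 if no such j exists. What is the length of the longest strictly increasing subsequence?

5

   i    0    1    2    3    4    5    6    7    8    9   10   11   12
a[i]   16   13   15   26   16   10    2    6   16    4    5   12   17
L[i]    1    1    2    3    3    1    1    2    3    2    3    4    5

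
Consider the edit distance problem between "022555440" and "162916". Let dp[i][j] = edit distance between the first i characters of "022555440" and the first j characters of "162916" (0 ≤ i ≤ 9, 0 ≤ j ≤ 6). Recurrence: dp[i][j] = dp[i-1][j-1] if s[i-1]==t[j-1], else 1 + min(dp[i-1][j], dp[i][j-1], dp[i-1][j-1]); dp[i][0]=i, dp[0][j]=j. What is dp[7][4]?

   ''  1  6  2  9  1  6
''  0  1  2  3  4  5  6
 0  1  1  2  3  4  5  6
 2  2  2  2  2  3  4  5
 2  3  3  3  2  3  4  5
 5  4  4  4  3  3  4  5
 5  5  5  5  4  4  4  5
 5  6  6  6  5  5  5  5
 4  7  7  7  6  6  6  6
 4  8  8  8  7  7  7  7
 0  9  9  9  8  8  8  8

6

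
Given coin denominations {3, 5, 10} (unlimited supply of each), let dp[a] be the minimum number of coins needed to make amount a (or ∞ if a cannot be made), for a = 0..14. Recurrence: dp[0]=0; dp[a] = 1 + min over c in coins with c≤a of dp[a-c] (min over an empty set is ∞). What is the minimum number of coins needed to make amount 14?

4

 a  0  1  2  3  4  5  6  7  8  9 10 11 12 13 14
dp  0  -  -  1  -  1  2  -  2  3  1  3  4  2  4
(- denotes ∞ / unreachable)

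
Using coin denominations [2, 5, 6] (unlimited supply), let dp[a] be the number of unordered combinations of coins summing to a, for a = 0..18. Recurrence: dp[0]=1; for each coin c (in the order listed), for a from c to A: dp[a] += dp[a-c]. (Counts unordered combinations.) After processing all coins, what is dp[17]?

4

after  coin     0     1     2     3     4     5     6     7     8     9    10    11    12    13    14    15    16    17    18
          2     1     0     1     0     1     0     1     0     1     0     1     0     1     0     1     0     1     0     1
          5     1     0     1     0     1     1     1     1     1     1     2     1     2     1     2     2     2     2     2
          6     1     0     1     0     1     1     2     1     2     1     3     2     4     2     4     3     5     4     6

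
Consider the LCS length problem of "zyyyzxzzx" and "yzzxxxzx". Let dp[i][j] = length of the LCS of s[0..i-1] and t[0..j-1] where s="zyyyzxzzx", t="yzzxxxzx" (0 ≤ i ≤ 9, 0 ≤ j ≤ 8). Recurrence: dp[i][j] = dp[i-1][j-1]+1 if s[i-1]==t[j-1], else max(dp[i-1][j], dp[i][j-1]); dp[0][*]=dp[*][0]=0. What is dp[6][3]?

   ''  y  z  z  x  x  x  z  x
''  0  0  0  0  0  0  0  0  0
 z  0  0  1  1  1  1  1  1  1
 y  0  1  1  1  1  1  1  1  1
 y  0  1  1  1  1  1  1  1  1
 y  0  1  1  1  1  1  1  1  1
 z  0  1  2  2  2  2  2  2  2
 x  0  1  2  2  3  3  3  3  3
 z  0  1  2  3  3  3  3  4  4
 z  0  1  2  3  3  3  3  4  4
 x  0  1  2  3  4  4  4  4  5

2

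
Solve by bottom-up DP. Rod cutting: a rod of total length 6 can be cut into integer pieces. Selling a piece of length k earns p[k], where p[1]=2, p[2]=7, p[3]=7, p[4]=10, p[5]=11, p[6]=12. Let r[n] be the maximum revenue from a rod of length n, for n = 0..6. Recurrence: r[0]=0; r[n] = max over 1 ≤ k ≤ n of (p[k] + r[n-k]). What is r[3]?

   n    0    1    2    3    4    5    6
r[n]    0    2    7    9   14   16   21

9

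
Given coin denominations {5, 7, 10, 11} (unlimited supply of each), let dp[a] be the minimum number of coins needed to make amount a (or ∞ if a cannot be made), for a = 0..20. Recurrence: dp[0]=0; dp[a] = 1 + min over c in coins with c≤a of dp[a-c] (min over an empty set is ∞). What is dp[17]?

2

 a  0  1  2  3  4  5  6  7  8  9 10 11 12 13 14 15 16 17 18 19 20
dp  0  -  -  -  -  1  -  1  -  -  1  1  2  -  2  2  2  2  2  3  2
(- denotes ∞ / unreachable)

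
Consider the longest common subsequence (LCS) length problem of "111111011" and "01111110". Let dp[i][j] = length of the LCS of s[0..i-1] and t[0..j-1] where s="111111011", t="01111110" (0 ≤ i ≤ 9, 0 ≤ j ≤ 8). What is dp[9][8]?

   ''  0  1  1  1  1  1  1  0
''  0  0  0  0  0  0  0  0  0
 1  0  0  1  1  1  1  1  1  1
 1  0  0  1  2  2  2  2  2  2
 1  0  0  1  2  3  3  3  3  3
 1  0  0  1  2  3  4  4  4  4
 1  0  0  1  2  3  4  5  5  5
 1  0  0  1  2  3  4  5  6  6
 0  0  1  1  2  3  4  5  6  7
 1  0  1  2  2  3  4  5  6  7
 1  0  1  2  3  3  4  5  6  7

7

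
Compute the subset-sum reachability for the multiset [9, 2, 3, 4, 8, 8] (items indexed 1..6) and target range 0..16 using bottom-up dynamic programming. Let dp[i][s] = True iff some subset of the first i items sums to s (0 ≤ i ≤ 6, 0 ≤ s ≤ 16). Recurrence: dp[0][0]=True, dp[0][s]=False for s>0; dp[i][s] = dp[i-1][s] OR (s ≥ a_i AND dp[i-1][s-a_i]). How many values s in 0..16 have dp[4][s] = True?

14

i\s   0   1   2   3   4   5   6   7   8   9  10  11  12  13  14  15  16
  0   T   F   F   F   F   F   F   F   F   F   F   F   F   F   F   F   F
  1   T   F   F   F   F   F   F   F   F   T   F   F   F   F   F   F   F
  2   T   F   T   F   F   F   F   F   F   T   F   T   F   F   F   F   F
  3   T   F   T   T   F   T   F   F   F   T   F   T   T   F   T   F   F
  4   T   F   T   T   T   T   T   T   F   T   F   T   T   T   T   T   T
  5   T   F   T   T   T   T   T   T   T   T   T   T   T   T   T   T   T
  6   T   F   T   T   T   T   T   T   T   T   T   T   T   T   T   T   T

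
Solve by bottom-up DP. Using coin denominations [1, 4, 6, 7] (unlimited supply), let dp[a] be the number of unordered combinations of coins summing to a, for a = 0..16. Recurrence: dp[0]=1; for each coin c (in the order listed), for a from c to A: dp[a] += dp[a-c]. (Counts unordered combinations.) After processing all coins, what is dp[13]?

after  coin     0     1     2     3     4     5     6     7     8     9    10    11    12    13    14    15    16
          1     1     1     1     1     1     1     1     1     1     1     1     1     1     1     1     1     1
          4     1     1     1     1     2     2     2     2     3     3     3     3     4     4     4     4     5
          6     1     1     1     1     2     2     3     3     4     4     5     5     7     7     8     8    10
          7     1     1     1     1     2     2     3     4     5     5     6     7     9    10    12    13    15

10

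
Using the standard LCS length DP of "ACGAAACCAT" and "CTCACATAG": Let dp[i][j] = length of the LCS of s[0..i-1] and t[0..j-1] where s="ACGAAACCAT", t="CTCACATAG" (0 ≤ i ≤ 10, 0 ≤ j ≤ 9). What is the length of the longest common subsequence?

5

   ''  C  T  C  A  C  A  T  A  G
''  0  0  0  0  0  0  0  0  0  0
 A  0  0  0  0  1  1  1  1  1  1
 C  0  1  1  1  1  2  2  2  2  2
 G  0  1  1  1  1  2  2  2  2  3
 A  0  1  1  1  2  2  3  3  3  3
 A  0  1  1  1  2  2  3  3  4  4
 A  0  1  1  1  2  2  3  3  4  4
 C  0  1  1  2  2  3  3  3  4  4
 C  0  1  1  2  2  3  3  3  4  4
 A  0  1  1  2  3  3  4  4  4  4
 T  0  1  2  2  3  3  4  5  5  5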